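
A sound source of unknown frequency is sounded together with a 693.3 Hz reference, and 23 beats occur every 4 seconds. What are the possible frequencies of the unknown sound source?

687.55 Hz or 699.05 Hz

Beat frequency = 23/4 = 5.75 Hz.
|f − 693.3| = 5.75, so f = 693.3 ± 5.75.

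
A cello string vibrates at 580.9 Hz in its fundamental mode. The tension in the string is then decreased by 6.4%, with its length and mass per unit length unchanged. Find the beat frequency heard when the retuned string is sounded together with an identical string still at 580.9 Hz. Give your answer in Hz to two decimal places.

For a string, f ∝ √T, so the new frequency is 580.9·√0.936 = 562.0039 Hz.
f_beat = |562.0039 − 580.9| = 18.90 Hz.

18.90 Hz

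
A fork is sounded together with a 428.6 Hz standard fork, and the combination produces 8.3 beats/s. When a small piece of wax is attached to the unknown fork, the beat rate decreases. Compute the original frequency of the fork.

|f − 428.6| = 8.3, so the fork was at either 420.3 Hz or 436.9 Hz.
Loading a fork with wax lowers its frequency; the adjustment lowers the fork's frequency.
The beat rate fell, so the adjustment moved the fork toward 428.6 Hz — it must have started above the reference.

436.9 Hz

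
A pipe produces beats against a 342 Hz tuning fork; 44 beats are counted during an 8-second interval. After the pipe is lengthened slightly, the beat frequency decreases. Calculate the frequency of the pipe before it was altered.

Beat frequency = 44/8 = 5.5 Hz.
|f − 342| = 5.5, so the pipe was at either 336.5 Hz or 347.5 Hz.
A longer pipe has a lower fundamental; the adjustment lowers the pipe's frequency.
The beat rate fell, so the adjustment moved the pipe toward 342 Hz — it must have started above the reference.

347.5 Hz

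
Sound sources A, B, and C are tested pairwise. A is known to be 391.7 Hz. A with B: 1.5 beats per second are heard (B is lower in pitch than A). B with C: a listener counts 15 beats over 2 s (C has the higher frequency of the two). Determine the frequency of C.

B is below A, so f_B = 391.7 − 1.5 = 390.2 Hz.
B–C: Beat frequency = 15/2 = 7.5 Hz.
C is above B, so f_C = 390.2 + 7.5 = 397.7 Hz.

397.7 Hz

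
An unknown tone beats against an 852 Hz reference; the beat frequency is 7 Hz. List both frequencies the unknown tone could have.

|f − 852| = 7, so f = 852 ± 7.

845 Hz or 859 Hz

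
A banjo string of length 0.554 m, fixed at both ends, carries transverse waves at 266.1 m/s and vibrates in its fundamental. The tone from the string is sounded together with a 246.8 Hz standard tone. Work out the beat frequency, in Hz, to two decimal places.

For a string fixed at both ends, f_n = n·v/(2L) = 1·266.1/(2·0.554) = 240.1625 Hz.
f_beat = |240.1625 − 246.8| = 6.64 Hz.

6.64 Hz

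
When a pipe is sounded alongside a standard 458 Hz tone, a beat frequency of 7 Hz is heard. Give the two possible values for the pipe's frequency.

|f − 458| = 7, so f = 458 ± 7.

451 Hz or 465 Hz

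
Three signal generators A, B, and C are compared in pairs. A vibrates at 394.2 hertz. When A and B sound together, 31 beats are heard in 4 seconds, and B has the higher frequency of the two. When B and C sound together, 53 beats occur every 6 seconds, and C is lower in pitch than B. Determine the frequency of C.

393.1167 Hz

A–B: Beat frequency = 31/4 = 7.75 Hz.
B is above A, so f_B = 394.2 + 7.75 = 401.95 Hz.
B–C: Beat frequency = 53/6 = 8.8333 Hz.
C is below B, so f_C = 401.95 − 8.8333 = 393.1167 Hz.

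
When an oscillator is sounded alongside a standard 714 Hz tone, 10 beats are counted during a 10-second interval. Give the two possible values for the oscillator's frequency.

Beat frequency = 10/10 = 1 Hz.
|f − 714| = 1, so f = 714 ± 1.

713 Hz or 715 Hz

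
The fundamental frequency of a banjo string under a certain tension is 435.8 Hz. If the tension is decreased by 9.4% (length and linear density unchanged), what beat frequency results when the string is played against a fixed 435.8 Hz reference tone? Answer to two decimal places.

20.99 Hz

For a string, f ∝ √T, so the new frequency is 435.8·√0.906 = 414.8120 Hz.
f_beat = |414.8120 − 435.8| = 20.99 Hz.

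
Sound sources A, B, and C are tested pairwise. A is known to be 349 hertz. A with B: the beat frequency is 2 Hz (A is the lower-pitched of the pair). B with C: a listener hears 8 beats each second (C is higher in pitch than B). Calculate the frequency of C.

359 Hz

B is above A, so f_B = 349 + 2 = 351 Hz.
C is above B, so f_C = 351 + 8 = 359 Hz.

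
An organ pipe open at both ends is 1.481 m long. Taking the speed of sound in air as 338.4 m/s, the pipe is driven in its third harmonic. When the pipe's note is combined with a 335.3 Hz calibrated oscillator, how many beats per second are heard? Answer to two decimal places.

7.44 Hz

Open pipe: f_n = n·v/(2L) = 3·338.4/(2·1.481) = 342.7414 Hz.
f_beat = |342.7414 − 335.3| = 7.44 Hz.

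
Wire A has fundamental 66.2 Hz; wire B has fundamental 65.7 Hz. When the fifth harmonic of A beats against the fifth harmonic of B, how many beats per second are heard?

2.5 Hz

Fifth harmonic of the first: 5·66.2 = 331.0 Hz.
Fifth harmonic of the second: 5·65.7 = 328.5 Hz.
f_beat = |331.0 − 328.5| = 2.5 Hz.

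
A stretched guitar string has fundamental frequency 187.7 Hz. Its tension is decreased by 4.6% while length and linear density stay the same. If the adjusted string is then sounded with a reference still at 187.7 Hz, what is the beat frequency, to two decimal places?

4.37 Hz

For a string, f ∝ √T, so the new frequency is 187.7·√0.954 = 183.3321 Hz.
f_beat = |183.3321 − 187.7| = 4.37 Hz.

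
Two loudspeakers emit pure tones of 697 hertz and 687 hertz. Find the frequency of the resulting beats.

10 Hz

Beats arise from superposition of two nearby frequencies; the beat rate is |f₁ − f₂|.
|697 − 687| = 10 Hz.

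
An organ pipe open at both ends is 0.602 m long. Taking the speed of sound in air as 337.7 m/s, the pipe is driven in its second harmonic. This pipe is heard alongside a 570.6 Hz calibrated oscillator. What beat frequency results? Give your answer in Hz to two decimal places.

9.64 Hz

Open pipe: f_n = n·v/(2L) = 2·337.7/(2·0.602) = 560.9635 Hz.
f_beat = |560.9635 − 570.6| = 9.64 Hz.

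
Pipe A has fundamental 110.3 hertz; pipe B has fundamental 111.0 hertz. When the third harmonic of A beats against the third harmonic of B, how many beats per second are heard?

Third harmonic of the first: 3·110.3 = 330.9 Hz.
Third harmonic of the second: 3·111.0 = 333.0 Hz.
f_beat = |330.9 − 333.0| = 2.1 Hz.

2.1 Hz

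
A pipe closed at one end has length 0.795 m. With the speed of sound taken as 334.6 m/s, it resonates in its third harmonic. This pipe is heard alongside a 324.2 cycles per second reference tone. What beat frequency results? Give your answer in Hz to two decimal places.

Closed pipe (odd harmonics): f_n = n·v/(4L) = 3·334.6/(4·0.795) = 315.6604 Hz.
f_beat = |315.6604 − 324.2| = 8.54 Hz.

8.54 Hz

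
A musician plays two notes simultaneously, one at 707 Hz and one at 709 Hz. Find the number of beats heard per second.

2 Hz

f_beat = |f₁ − f₂|.
|707 − 709| = 2 Hz.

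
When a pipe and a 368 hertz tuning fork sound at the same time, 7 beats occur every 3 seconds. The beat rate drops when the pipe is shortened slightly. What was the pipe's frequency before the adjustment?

Beat frequency = 7/3 = 2.3333 Hz.
|f − 368| = 2.3333, so the pipe was at either 365.6667 Hz or 370.3333 Hz.
A shorter pipe has a higher fundamental; the adjustment raises the pipe's frequency.
The beat rate fell, so the adjustment moved the pipe toward 368 Hz — it must have started below the reference.

365.6667 Hz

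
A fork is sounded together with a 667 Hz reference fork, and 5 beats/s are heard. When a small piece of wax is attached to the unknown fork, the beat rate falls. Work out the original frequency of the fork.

|f − 667| = 5, so the fork was at either 662 Hz or 672 Hz.
Loading a fork with wax lowers its frequency; the adjustment lowers the fork's frequency.
The beat rate fell, so the adjustment moved the fork toward 667 Hz — it must have started above the reference.

672 Hz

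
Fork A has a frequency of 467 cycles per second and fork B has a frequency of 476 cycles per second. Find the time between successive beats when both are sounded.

0.111 s

f_beat = |467 − 476| = 9 Hz.
Beat period T = 1 / f_beat = 1 / 9 s.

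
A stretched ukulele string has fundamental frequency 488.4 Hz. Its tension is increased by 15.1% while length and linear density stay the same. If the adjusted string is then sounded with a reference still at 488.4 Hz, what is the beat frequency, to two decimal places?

35.58 Hz

For a string, f ∝ √T, so the new frequency is 488.4·√1.151 = 523.9783 Hz.
f_beat = |523.9783 − 488.4| = 35.58 Hz.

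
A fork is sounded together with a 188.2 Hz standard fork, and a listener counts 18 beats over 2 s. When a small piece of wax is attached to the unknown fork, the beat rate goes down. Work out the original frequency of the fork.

Beat frequency = 18/2 = 9 Hz.
|f − 188.2| = 9, so the fork was at either 179.2 Hz or 197.2 Hz.
Loading a fork with wax lowers its frequency; the adjustment lowers the fork's frequency.
The beat rate fell, so the adjustment moved the fork toward 188.2 Hz — it must have started above the reference.

197.2 Hz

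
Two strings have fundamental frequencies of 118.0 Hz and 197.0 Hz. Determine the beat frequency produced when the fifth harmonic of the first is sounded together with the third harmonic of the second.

1.0 Hz

Fifth harmonic of the first: 5·118.0 = 590.0 Hz.
Third harmonic of the second: 3·197.0 = 591.0 Hz.
f_beat = |590.0 − 591.0| = 1.0 Hz.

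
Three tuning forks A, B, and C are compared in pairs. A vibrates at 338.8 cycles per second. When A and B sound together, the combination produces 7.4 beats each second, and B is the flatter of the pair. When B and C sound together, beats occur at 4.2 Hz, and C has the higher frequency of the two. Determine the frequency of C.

335.6 Hz

B is below A, so f_B = 338.8 − 7.4 = 331.4 Hz.
C is above B, so f_C = 331.4 + 4.2 = 335.6 Hz.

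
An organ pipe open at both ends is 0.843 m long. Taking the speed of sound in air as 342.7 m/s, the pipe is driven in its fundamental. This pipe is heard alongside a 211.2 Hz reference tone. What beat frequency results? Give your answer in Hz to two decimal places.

7.94 Hz

Open pipe: f_n = n·v/(2L) = 1·342.7/(2·0.843) = 203.2622 Hz.
f_beat = |203.2622 − 211.2| = 7.94 Hz.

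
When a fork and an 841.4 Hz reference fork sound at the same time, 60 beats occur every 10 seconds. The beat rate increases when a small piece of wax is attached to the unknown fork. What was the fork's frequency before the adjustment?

835.4 Hz

Beat frequency = 60/10 = 6 Hz.
|f − 841.4| = 6, so the fork was at either 835.4 Hz or 847.4 Hz.
Loading a fork with wax lowers its frequency; the adjustment lowers the fork's frequency.
The beat rate rose, so the adjustment moved the fork further from 841.4 Hz — it was already below the reference.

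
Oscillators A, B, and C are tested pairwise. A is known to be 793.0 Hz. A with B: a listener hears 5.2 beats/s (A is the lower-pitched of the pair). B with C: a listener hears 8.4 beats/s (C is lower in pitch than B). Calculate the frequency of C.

B is above A, so f_B = 793.0 + 5.2 = 798.2 Hz.
C is below B, so f_C = 798.2 − 8.4 = 789.8 Hz.

789.8 Hz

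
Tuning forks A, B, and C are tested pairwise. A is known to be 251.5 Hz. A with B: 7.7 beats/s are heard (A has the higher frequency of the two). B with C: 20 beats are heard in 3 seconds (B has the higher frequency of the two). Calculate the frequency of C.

237.1333 Hz

B is below A, so f_B = 251.5 − 7.7 = 243.8 Hz.
B–C: Beat frequency = 20/3 = 6.6667 Hz.
C is below B, so f_C = 243.8 − 6.6667 = 237.1333 Hz.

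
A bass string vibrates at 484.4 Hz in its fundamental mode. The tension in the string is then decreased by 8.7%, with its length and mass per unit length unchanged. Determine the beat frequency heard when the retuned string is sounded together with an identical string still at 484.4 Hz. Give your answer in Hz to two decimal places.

21.55 Hz

For a string, f ∝ √T, so the new frequency is 484.4·√0.913 = 462.8492 Hz.
f_beat = |462.8492 − 484.4| = 21.55 Hz.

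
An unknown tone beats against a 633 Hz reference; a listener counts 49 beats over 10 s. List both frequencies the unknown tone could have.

Beat frequency = 49/10 = 4.9 Hz.
|f − 633| = 4.9, so f = 633 ± 4.9.

628.1 Hz or 637.9 Hz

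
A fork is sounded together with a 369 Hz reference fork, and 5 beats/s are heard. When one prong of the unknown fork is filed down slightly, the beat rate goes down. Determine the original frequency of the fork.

|f − 369| = 5, so the fork was at either 364 Hz or 374 Hz.
Filing a prong removes mass and raises the fork's frequency; the adjustment raises the fork's frequency.
The beat rate fell, so the adjustment moved the fork toward 369 Hz — it must have started below the reference.

364 Hz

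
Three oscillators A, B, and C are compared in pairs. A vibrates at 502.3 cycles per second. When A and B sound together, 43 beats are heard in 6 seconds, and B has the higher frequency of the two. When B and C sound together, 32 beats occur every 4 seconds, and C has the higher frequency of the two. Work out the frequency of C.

A–B: Beat frequency = 43/6 = 7.1667 Hz.
B is above A, so f_B = 502.3 + 7.1667 = 509.4667 Hz.
B–C: Beat frequency = 32/4 = 8 Hz.
C is above B, so f_C = 509.4667 + 8 = 517.4667 Hz.

517.4667 Hz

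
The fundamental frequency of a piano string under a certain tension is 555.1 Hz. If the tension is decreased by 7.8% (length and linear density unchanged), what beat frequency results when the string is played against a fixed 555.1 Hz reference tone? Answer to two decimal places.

22.09 Hz

For a string, f ∝ √T, so the new frequency is 555.1·√0.922 = 533.0116 Hz.
f_beat = |533.0116 − 555.1| = 22.09 Hz.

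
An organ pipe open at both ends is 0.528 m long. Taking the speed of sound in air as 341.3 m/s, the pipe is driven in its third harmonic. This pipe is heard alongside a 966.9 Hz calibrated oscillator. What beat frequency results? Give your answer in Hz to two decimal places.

Open pipe: f_n = n·v/(2L) = 3·341.3/(2·0.528) = 969.6023 Hz.
f_beat = |969.6023 − 966.9| = 2.70 Hz.

2.70 Hz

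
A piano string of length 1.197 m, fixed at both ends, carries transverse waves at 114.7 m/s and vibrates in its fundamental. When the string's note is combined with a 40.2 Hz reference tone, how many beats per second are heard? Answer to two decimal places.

For a string fixed at both ends, f_n = n·v/(2L) = 1·114.7/(2·1.197) = 47.9114 Hz.
f_beat = |47.9114 − 40.2| = 7.71 Hz.

7.71 Hz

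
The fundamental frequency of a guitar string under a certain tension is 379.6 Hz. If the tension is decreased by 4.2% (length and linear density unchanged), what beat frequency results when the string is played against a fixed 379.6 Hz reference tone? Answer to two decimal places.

8.06 Hz

For a string, f ∝ √T, so the new frequency is 379.6·√0.958 = 371.5429 Hz.
f_beat = |371.5429 − 379.6| = 8.06 Hz.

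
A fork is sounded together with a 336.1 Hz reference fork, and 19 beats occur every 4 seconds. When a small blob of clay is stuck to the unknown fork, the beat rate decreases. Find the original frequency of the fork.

Beat frequency = 19/4 = 4.75 Hz.
|f − 336.1| = 4.75, so the fork was at either 331.35 Hz or 340.85 Hz.
Adding mass to a fork lowers its frequency; the adjustment lowers the fork's frequency.
The beat rate fell, so the adjustment moved the fork toward 336.1 Hz — it must have started above the reference.

340.85 Hz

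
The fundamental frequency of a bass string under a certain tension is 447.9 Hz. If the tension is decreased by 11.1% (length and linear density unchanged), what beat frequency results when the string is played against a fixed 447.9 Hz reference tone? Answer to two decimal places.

For a string, f ∝ √T, so the new frequency is 447.9·√0.889 = 422.3106 Hz.
f_beat = |422.3106 − 447.9| = 25.59 Hz.

25.59 Hz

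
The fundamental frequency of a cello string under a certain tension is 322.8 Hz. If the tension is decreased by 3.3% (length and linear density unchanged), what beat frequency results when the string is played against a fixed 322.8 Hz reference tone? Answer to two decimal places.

For a string, f ∝ √T, so the new frequency is 322.8·√0.967 = 317.4291 Hz.
f_beat = |317.4291 − 322.8| = 5.37 Hz.

5.37 Hz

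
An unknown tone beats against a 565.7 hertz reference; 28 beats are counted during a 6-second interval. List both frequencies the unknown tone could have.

Beat frequency = 28/6 = 4.6667 Hz.
|f − 565.7| = 4.6667, so f = 565.7 ± 4.6667.

561.0333 Hz or 570.3667 Hz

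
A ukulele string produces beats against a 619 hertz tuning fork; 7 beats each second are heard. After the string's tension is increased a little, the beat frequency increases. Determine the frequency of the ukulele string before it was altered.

|f − 619| = 7, so the ukulele string was at either 612 Hz or 626 Hz.
Higher tension means higher frequency; the adjustment raises the ukulele string's frequency.
The beat rate rose, so the adjustment moved the ukulele string further from 619 Hz — it was already above the reference.

626 Hz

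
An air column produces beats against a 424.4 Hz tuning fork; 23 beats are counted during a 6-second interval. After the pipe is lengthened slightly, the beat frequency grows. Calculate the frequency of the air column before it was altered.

Beat frequency = 23/6 = 3.8333 Hz.
|f − 424.4| = 3.8333, so the air column was at either 420.5667 Hz or 428.2333 Hz.
A longer pipe has a lower fundamental; the adjustment lowers the air column's frequency.
The beat rate rose, so the adjustment moved the air column further from 424.4 Hz — it was already below the reference.

420.5667 Hz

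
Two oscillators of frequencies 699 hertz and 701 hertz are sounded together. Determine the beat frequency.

2 Hz

f_beat = |f₁ − f₂|.
|699 − 701| = 2 Hz.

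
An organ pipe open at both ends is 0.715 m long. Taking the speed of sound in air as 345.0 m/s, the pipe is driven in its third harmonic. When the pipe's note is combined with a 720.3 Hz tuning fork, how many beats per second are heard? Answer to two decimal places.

3.48 Hz

Open pipe: f_n = n·v/(2L) = 3·345.0/(2·0.715) = 723.7762 Hz.
f_beat = |723.7762 − 720.3| = 3.48 Hz.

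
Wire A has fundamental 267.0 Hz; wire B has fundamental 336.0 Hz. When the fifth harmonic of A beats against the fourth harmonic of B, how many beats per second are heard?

9.0 Hz

Fifth harmonic of the first: 5·267.0 = 1335.0 Hz.
Fourth harmonic of the second: 4·336.0 = 1344.0 Hz.
f_beat = |1335.0 − 1344.0| = 9.0 Hz.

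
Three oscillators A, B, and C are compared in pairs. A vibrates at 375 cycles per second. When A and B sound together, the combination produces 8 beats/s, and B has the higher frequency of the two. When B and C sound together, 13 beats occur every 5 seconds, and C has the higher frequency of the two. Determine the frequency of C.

385.6 Hz

B is above A, so f_B = 375 + 8 = 383 Hz.
B–C: Beat frequency = 13/5 = 2.6 Hz.
C is above B, so f_C = 383 + 2.6 = 385.6 Hz.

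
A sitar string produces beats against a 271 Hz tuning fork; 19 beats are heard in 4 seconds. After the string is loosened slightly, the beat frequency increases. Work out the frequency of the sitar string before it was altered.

266.25 Hz

Beat frequency = 19/4 = 4.75 Hz.
|f − 271| = 4.75, so the sitar string was at either 266.25 Hz or 275.75 Hz.
Reducing tension lowers a string's frequency; the adjustment lowers the sitar string's frequency.
The beat rate rose, so the adjustment moved the sitar string further from 271 Hz — it was already below the reference.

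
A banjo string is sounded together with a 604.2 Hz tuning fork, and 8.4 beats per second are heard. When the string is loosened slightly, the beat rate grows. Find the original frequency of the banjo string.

|f − 604.2| = 8.4, so the banjo string was at either 595.8 Hz or 612.6 Hz.
Reducing tension lowers a string's frequency; the adjustment lowers the banjo string's frequency.
The beat rate rose, so the adjustment moved the banjo string further from 604.2 Hz — it was already below the reference.

595.8 Hz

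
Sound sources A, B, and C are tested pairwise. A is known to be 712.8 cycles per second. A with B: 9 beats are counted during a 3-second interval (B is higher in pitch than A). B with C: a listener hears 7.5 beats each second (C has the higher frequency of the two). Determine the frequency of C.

723.3 Hz

A–B: Beat frequency = 9/3 = 3 Hz.
B is above A, so f_B = 712.8 + 3 = 715.8 Hz.
C is above B, so f_C = 715.8 + 7.5 = 723.3 Hz.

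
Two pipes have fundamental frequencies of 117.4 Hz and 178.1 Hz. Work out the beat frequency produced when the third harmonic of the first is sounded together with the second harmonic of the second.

Third harmonic of the first: 3·117.4 = 352.2 Hz.
Second harmonic of the second: 2·178.1 = 356.2 Hz.
f_beat = |352.2 − 356.2| = 4.0 Hz.

4.0 Hz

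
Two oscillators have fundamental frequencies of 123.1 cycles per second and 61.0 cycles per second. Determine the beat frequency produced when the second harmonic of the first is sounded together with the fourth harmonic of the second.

2.2 Hz

Second harmonic of the first: 2·123.1 = 246.2 Hz.
Fourth harmonic of the second: 4·61.0 = 244.0 Hz.
f_beat = |246.2 − 244.0| = 2.2 Hz.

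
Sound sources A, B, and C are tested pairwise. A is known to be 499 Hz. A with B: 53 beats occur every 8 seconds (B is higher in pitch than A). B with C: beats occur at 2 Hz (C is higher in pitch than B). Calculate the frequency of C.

507.625 Hz

A–B: Beat frequency = 53/8 = 6.625 Hz.
B is above A, so f_B = 499 + 6.625 = 505.625 Hz.
C is above B, so f_C = 505.625 + 2 = 507.625 Hz.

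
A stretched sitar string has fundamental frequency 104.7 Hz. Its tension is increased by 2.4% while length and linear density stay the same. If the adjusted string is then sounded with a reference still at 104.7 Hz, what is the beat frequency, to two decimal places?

For a string, f ∝ √T, so the new frequency is 104.7·√1.024 = 105.9490 Hz.
f_beat = |105.9490 − 104.7| = 1.25 Hz.

1.25 Hz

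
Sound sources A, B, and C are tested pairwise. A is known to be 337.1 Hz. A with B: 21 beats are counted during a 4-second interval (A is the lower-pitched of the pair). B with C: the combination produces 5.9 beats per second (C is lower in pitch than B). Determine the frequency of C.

A–B: Beat frequency = 21/4 = 5.25 Hz.
B is above A, so f_B = 337.1 + 5.25 = 342.35 Hz.
C is below B, so f_C = 342.35 − 5.9 = 336.45 Hz.

336.45 Hz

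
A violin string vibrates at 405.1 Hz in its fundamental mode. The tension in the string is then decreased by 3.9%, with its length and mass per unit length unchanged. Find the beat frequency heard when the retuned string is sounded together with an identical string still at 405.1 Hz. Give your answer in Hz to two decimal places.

For a string, f ∝ √T, so the new frequency is 405.1·√0.961 = 397.1220 Hz.
f_beat = |397.1220 − 405.1| = 7.98 Hz.

7.98 Hz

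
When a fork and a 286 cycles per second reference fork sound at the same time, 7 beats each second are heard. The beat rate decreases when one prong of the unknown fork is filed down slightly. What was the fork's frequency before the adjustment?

279 Hz

|f − 286| = 7, so the fork was at either 279 Hz or 293 Hz.
Filing a prong removes mass and raises the fork's frequency; the adjustment raises the fork's frequency.
The beat rate fell, so the adjustment moved the fork toward 286 Hz — it must have started below the reference.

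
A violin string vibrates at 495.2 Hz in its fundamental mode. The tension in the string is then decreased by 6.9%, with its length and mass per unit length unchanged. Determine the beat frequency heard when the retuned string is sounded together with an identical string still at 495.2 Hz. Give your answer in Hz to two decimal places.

For a string, f ∝ √T, so the new frequency is 495.2·√0.931 = 477.8103 Hz.
f_beat = |477.8103 − 495.2| = 17.39 Hz.

17.39 Hz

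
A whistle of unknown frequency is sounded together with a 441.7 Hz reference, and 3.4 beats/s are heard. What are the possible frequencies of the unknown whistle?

438.3 Hz or 445.1 Hz

|f − 441.7| = 3.4, so f = 441.7 ± 3.4.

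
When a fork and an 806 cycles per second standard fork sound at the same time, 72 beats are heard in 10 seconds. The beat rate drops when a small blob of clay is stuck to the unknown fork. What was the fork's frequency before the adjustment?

813.2 Hz

Beat frequency = 72/10 = 7.2 Hz.
|f − 806| = 7.2, so the fork was at either 798.8 Hz or 813.2 Hz.
Adding mass to a fork lowers its frequency; the adjustment lowers the fork's frequency.
The beat rate fell, so the adjustment moved the fork toward 806 Hz — it must have started above the reference.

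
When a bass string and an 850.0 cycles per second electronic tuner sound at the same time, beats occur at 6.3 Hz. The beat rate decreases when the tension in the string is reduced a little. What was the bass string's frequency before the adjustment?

|f − 850.0| = 6.3, so the bass string was at either 843.7 Hz or 856.3 Hz.
Lower tension means lower frequency; the adjustment lowers the bass string's frequency.
The beat rate fell, so the adjustment moved the bass string toward 850.0 Hz — it must have started above the reference.

856.3 Hz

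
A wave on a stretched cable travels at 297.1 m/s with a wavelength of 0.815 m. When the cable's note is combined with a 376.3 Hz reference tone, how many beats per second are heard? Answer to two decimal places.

11.76 Hz

Source frequency f = v/λ = 297.1/0.815 = 364.5399 Hz.
f_beat = |364.5399 − 376.3| = 11.76 Hz.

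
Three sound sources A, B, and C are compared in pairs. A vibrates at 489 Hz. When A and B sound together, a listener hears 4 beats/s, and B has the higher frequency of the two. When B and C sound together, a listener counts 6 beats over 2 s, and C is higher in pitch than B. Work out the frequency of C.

496 Hz

B is above A, so f_B = 489 + 4 = 493 Hz.
B–C: Beat frequency = 6/2 = 3 Hz.
C is above B, so f_C = 493 + 3 = 496 Hz.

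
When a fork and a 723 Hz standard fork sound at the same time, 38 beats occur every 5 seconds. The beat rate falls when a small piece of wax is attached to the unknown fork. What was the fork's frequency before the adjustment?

Beat frequency = 38/5 = 7.6 Hz.
|f − 723| = 7.6, so the fork was at either 715.4 Hz or 730.6 Hz.
Loading a fork with wax lowers its frequency; the adjustment lowers the fork's frequency.
The beat rate fell, so the adjustment moved the fork toward 723 Hz — it must have started above the reference.

730.6 Hz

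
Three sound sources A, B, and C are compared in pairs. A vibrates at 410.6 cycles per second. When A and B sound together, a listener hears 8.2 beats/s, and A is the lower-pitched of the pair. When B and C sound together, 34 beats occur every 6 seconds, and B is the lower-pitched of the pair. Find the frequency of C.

424.4667 Hz

B is above A, so f_B = 410.6 + 8.2 = 418.8 Hz.
B–C: Beat frequency = 34/6 = 5.6667 Hz.
C is above B, so f_C = 418.8 + 5.6667 = 424.4667 Hz.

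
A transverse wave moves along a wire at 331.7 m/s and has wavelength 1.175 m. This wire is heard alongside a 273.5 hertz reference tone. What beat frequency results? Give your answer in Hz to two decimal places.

8.80 Hz

Source frequency f = v/λ = 331.7/1.175 = 282.2979 Hz.
f_beat = |282.2979 − 273.5| = 8.80 Hz.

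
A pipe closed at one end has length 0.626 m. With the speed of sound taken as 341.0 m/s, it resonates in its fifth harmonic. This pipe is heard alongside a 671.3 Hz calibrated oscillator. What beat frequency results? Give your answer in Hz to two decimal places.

Closed pipe (odd harmonics): f_n = n·v/(4L) = 5·341.0/(4·0.626) = 680.9105 Hz.
f_beat = |680.9105 − 671.3| = 9.61 Hz.

9.61 Hz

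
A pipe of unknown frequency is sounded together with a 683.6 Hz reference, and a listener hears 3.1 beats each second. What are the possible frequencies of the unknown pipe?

|f − 683.6| = 3.1, so f = 683.6 ± 3.1.

680.5 Hz or 686.7 Hz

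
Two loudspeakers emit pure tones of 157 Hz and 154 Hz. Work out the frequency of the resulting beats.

3 Hz

f_beat = |f₁ − f₂|.
|157 − 154| = 3 Hz.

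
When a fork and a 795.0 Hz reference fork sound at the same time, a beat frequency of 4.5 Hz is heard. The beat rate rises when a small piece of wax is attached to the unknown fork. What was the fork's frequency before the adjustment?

790.5 Hz

|f − 795.0| = 4.5, so the fork was at either 790.5 Hz or 799.5 Hz.
Loading a fork with wax lowers its frequency; the adjustment lowers the fork's frequency.
The beat rate rose, so the adjustment moved the fork further from 795.0 Hz — it was already below the reference.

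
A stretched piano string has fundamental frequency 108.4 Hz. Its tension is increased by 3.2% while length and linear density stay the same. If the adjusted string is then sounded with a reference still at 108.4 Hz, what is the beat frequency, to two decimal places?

1.72 Hz

For a string, f ∝ √T, so the new frequency is 108.4·√1.032 = 110.1207 Hz.
f_beat = |110.1207 − 108.4| = 1.72 Hz.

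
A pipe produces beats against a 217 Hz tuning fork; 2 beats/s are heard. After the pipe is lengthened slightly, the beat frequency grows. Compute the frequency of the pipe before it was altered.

215 Hz

|f − 217| = 2, so the pipe was at either 215 Hz or 219 Hz.
A longer pipe has a lower fundamental; the adjustment lowers the pipe's frequency.
The beat rate rose, so the adjustment moved the pipe further from 217 Hz — it was already below the reference.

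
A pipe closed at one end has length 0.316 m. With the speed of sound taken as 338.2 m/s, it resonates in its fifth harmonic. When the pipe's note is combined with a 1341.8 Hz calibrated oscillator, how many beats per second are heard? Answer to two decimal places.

Closed pipe (odd harmonics): f_n = n·v/(4L) = 5·338.2/(4·0.316) = 1337.8165 Hz.
f_beat = |1337.8165 − 1341.8| = 3.98 Hz.

3.98 Hz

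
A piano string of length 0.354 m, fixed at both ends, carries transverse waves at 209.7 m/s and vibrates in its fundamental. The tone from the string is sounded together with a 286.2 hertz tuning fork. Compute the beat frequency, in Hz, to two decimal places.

For a string fixed at both ends, f_n = n·v/(2L) = 1·209.7/(2·0.354) = 296.1864 Hz.
f_beat = |296.1864 − 286.2| = 9.99 Hz.

9.99 Hz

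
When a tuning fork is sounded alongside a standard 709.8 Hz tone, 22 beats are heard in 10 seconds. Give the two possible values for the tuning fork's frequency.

Beat frequency = 22/10 = 2.2 Hz.
|f − 709.8| = 2.2, so f = 709.8 ± 2.2.

707.6 Hz or 712 Hz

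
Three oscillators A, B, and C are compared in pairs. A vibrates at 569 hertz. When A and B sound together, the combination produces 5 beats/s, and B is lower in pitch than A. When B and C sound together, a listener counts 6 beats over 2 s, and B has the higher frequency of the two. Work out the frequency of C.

561 Hz

B is below A, so f_B = 569 − 5 = 564 Hz.
B–C: Beat frequency = 6/2 = 3 Hz.
C is below B, so f_C = 564 − 3 = 561 Hz.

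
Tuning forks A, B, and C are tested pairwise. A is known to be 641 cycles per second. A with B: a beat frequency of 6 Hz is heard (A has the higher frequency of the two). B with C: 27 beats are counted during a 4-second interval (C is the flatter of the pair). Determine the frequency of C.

628.25 Hz

B is below A, so f_B = 641 − 6 = 635 Hz.
B–C: Beat frequency = 27/4 = 6.75 Hz.
C is below B, so f_C = 635 − 6.75 = 628.25 Hz.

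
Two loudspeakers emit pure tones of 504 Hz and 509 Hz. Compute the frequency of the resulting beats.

5 Hz

The beat frequency equals the magnitude of the frequency difference.
|504 − 509| = 5 Hz.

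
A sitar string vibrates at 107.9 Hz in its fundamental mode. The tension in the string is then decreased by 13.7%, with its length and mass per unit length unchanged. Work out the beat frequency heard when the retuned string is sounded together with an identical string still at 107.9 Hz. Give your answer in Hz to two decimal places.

For a string, f ∝ √T, so the new frequency is 107.9·√0.863 = 100.2367 Hz.
f_beat = |100.2367 − 107.9| = 7.66 Hz.

7.66 Hz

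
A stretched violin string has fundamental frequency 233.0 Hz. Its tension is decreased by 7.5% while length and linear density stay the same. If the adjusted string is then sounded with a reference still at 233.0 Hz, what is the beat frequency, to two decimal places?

For a string, f ∝ √T, so the new frequency is 233.0·√0.925 = 224.0922 Hz.
f_beat = |224.0922 − 233.0| = 8.91 Hz.

8.91 Hz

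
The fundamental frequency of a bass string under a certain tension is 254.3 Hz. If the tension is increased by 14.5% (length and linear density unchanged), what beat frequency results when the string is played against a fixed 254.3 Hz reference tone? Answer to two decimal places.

17.81 Hz

For a string, f ∝ √T, so the new frequency is 254.3·√1.145 = 272.1129 Hz.
f_beat = |272.1129 − 254.3| = 17.81 Hz.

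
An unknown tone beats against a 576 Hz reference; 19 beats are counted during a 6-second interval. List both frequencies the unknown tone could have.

572.8333 Hz or 579.1667 Hz

Beat frequency = 19/6 = 3.1667 Hz.
|f − 576| = 3.1667, so f = 576 ± 3.1667.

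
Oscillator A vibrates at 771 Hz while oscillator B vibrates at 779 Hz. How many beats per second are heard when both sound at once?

f_beat = |f₁ − f₂|.
|771 − 779| = 8 Hz.

8 Hz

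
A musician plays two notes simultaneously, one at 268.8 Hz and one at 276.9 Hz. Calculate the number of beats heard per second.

8.1 Hz

Beats arise from superposition of two nearby frequencies; the beat rate is |f₁ − f₂|.
|268.8 − 276.9| = 8.1 Hz.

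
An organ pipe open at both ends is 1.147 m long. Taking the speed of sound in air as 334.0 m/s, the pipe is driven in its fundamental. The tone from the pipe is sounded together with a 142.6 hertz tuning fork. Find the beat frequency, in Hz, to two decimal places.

3.00 Hz

Open pipe: f_n = n·v/(2L) = 1·334.0/(2·1.147) = 145.5972 Hz.
f_beat = |145.5972 − 142.6| = 3.00 Hz.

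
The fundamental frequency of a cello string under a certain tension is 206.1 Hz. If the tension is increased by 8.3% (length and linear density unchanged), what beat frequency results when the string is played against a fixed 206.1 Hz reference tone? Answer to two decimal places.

8.38 Hz

For a string, f ∝ √T, so the new frequency is 206.1·√1.083 = 214.4827 Hz.
f_beat = |214.4827 − 206.1| = 8.38 Hz.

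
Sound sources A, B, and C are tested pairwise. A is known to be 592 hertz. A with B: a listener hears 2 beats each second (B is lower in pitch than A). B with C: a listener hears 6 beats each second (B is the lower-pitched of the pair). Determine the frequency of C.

B is below A, so f_B = 592 − 2 = 590 Hz.
C is above B, so f_C = 590 + 6 = 596 Hz.

596 Hz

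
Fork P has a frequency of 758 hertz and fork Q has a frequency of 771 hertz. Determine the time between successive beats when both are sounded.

0.077 s

f_beat = |758 − 771| = 13 Hz.
Beat period T = 1 / f_beat = 1 / 13 s.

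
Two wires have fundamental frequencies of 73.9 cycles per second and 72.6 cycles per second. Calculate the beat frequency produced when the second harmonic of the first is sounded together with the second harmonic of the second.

Second harmonic of the first: 2·73.9 = 147.8 Hz.
Second harmonic of the second: 2·72.6 = 145.2 Hz.
f_beat = |147.8 − 145.2| = 2.6 Hz.

2.6 Hz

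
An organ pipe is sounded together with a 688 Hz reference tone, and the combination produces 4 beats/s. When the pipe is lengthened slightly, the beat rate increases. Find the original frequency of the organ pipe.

684 Hz

|f − 688| = 4, so the organ pipe was at either 684 Hz or 692 Hz.
A longer pipe has a lower fundamental; the adjustment lowers the organ pipe's frequency.
The beat rate rose, so the adjustment moved the organ pipe further from 688 Hz — it was already below the reference.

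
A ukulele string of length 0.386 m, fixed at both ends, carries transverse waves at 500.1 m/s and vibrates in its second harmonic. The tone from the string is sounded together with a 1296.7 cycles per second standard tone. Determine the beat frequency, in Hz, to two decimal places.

1.10 Hz

For a string fixed at both ends, f_n = n·v/(2L) = 2·500.1/(2·0.386) = 1295.5959 Hz.
f_beat = |1295.5959 − 1296.7| = 1.10 Hz.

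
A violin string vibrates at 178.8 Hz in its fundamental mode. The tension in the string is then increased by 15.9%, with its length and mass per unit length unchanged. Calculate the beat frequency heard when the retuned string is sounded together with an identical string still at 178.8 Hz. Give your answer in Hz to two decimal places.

13.69 Hz

For a string, f ∝ √T, so the new frequency is 178.8·√1.159 = 192.4905 Hz.
f_beat = |192.4905 − 178.8| = 13.69 Hz.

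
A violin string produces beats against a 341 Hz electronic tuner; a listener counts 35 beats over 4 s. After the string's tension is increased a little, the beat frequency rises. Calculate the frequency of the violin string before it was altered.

Beat frequency = 35/4 = 8.75 Hz.
|f − 341| = 8.75, so the violin string was at either 332.25 Hz or 349.75 Hz.
Higher tension means higher frequency; the adjustment raises the violin string's frequency.
The beat rate rose, so the adjustment moved the violin string further from 341 Hz — it was already above the reference.

349.75 Hz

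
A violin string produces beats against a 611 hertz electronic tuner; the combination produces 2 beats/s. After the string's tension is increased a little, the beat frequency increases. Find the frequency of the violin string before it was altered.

613 Hz

|f − 611| = 2, so the violin string was at either 609 Hz or 613 Hz.
Higher tension means higher frequency; the adjustment raises the violin string's frequency.
The beat rate rose, so the adjustment moved the violin string further from 611 Hz — it was already above the reference.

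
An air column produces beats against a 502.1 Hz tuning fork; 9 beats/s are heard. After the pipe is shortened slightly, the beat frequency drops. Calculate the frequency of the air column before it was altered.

|f − 502.1| = 9, so the air column was at either 493.1 Hz or 511.1 Hz.
A shorter pipe has a higher fundamental; the adjustment raises the air column's frequency.
The beat rate fell, so the adjustment moved the air column toward 502.1 Hz — it must have started below the reference.

493.1 Hz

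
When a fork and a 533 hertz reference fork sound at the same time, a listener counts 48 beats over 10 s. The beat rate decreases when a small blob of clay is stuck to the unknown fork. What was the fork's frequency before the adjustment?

537.8 Hz

Beat frequency = 48/10 = 4.8 Hz.
|f − 533| = 4.8, so the fork was at either 528.2 Hz or 537.8 Hz.
Adding mass to a fork lowers its frequency; the adjustment lowers the fork's frequency.
The beat rate fell, so the adjustment moved the fork toward 533 Hz — it must have started above the reference.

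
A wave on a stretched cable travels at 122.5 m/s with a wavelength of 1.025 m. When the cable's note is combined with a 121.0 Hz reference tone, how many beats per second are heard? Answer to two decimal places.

1.49 Hz

Source frequency f = v/λ = 122.5/1.025 = 119.5122 Hz.
f_beat = |119.5122 − 121.0| = 1.49 Hz.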